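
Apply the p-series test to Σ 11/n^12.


p-series test: Σ c/n^p converges if p > 1, diverges if p ≤ 1 (constant c > 0 doesn't affect convergence).
p = 12
12 > 1 → CONVERGES

Converges (p = 12 > 1)


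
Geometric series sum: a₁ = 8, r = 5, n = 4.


Sₙ = 8×(5^4 - 1)/(5 - 1)
= 8×(625 - 1)/4
= 8×624/4
= 1248

S_4 = 1248


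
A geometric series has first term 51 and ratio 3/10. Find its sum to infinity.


S∞ = a₁/(1-r) = 51/(1 - 3/10)
= 51/(7/10)
= 510/7

S∞ = 510/7


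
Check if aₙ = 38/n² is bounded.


a₁ = 38, a₂ = 38/4, a₃ = 38/9, ...
0 < aₙ ≤ 38 for all n ≥ 1
The sequence IS bounded

Bounded (0 < aₙ ≤ 38)


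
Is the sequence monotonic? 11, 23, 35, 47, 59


Differences: 12, 12, 12, 12
All differences > 0 → strictly INCREASING

Monotonically increasing


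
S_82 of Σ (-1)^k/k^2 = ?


S = -1 + 1/4 - 1/9 + 1/16 - 1/25 + 1/36 - 1/49 + 1/64 ± ...
= -0.8224
(Full series converges to -π²/12 ≈ -0.8225)

S_82 = -0.8224


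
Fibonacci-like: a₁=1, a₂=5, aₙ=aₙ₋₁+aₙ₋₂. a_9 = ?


Computing iteratively: 1, 5, 6, 11, 17, 28, 45, 73, 118
a_9 = 118

a_9 = 118


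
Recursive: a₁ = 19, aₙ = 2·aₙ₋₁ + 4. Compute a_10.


Computing step by step:
a_1 = 19
a_2 = 42
a_3 = 88
a_4 = 180
a_5 = 364
a_6 = 732
a_7 = 1468
a_8 = 2940
a_9 = 5884
a_10 = 11772


a_10 = 11772


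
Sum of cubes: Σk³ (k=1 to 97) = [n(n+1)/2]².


n(n+1)/2 = 97×98/2 = 4753
Σk³ = 4753² = 22591009

Σk³ = 22591009


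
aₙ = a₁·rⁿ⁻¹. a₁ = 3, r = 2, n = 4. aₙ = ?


aₙ = a₁·r^(n-1)
= 3×2^3
= 3×8
= 24

a_4 = 24


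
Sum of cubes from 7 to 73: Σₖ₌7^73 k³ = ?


Σₖ₌7^73 k³ = [73·74/2]² − [6·7/2]²
= 7295401 − 441 = 7294960

Σk³ = 7294960


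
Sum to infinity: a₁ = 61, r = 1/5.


S∞ = a₁/(1-r) = 61/(1 - 1/5)
= 61/(4/5)
= 305/4

S∞ = 305/4


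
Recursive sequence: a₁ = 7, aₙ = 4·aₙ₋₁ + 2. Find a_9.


Computing step by step:
a_1 = 7
a_2 = 30
a_3 = 122
a_4 = 490
a_5 = 1962
a_6 = 7850
a_7 = 31402
a_8 = 125610
a_9 = 502442


a_9 = 502442


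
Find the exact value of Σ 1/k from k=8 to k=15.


Σₖ₌8^15 1/k = 1/8 + 1/9 + 1/10 + 1/11 + 1/12 + 1/13 + 1/14 + 1/15
= 52279/72072
≈ 0.7254

Sum = 52279/72072 ≈ 0.7254


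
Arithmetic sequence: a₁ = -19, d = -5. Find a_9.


aₙ = a₁ + (n-1)d
= -19 + (9-1)×-5
= -19 - 40
= -59

a_9 = -59


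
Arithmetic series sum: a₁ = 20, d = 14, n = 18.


aₙ = 20 + (18-1)×14 = 258
Sₙ = n(a₁+aₙ)/2 = 18×(20+258)/2
= 18×278/2 = 2502

S_18 = 2502


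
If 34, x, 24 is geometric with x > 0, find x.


GM = √(34×24) = √816 = 28.5657

GM = 28.5657


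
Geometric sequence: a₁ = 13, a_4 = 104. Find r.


r^(n-1) = aₙ/a₁
r^3 = 104/13 = 8
r = 8^(1/3)
= 2

r = 2


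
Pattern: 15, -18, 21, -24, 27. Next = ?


Pattern: alternating sign, magnitude arithmetic (d=3)
Terms: 15, -18, 21, -24, 27
Next term = -30

Next term = -30


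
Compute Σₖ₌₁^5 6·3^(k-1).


Sₙ = 6×(3^5 - 1)/(3 - 1)
= 6×(243 - 1)/2
= 6×242/2
= 726

S_5 = 726


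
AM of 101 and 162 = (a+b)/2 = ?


AM = (101 + 162)/2 = 263/2 = 131.5

AM = 131.5


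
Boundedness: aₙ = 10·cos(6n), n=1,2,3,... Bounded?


For all n, -1 ≤ cos(6n) ≤ 1, so -10 ≤ 10·cos(6n) ≤ 10
Lower bound: -10, Upper bound: 10
The sequence IS bounded

Bounded (-10 ≤ aₙ ≤ 10)


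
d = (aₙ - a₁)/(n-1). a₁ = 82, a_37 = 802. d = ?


d = (aₙ - a₁)/(n-1)
= (802 - 82)/(37-1)
= 720/36 = 20

d = 20


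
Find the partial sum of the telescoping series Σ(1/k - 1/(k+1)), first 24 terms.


Telescoping: adjacent terms cancel.
= 1/1 - 1/25
= 1 - 1/25 = 24/25

Sum = 24/25


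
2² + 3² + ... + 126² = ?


Σₖ₌2^126 k² = Σₖ₌₁^126 k² − Σₖ₌₁^1 k²
= 126·127·253/6 − 1·2·3/6
= 674751 − 1 = 674750

Σk² = 674750


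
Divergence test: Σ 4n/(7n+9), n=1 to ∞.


lim(n→∞) 4n/(7n+9) = 4/7 = 4/7  (divide numerator and denominator by n)
lim aₙ = 4/7 ≠ 0 → series DIVERGES

Diverges (lim aₙ = 4/7 ≠ 0)


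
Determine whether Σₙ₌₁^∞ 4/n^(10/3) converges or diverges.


p-series test: Σ c/n^p converges if p > 1, diverges if p ≤ 1 (constant c > 0 doesn't affect convergence).
p = 10/3
10/3 > 1 → CONVERGES

Converges (p = 10/3 > 1)


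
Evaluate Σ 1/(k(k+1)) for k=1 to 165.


1/(k(k+1)) = 1/k - 1/(k+1) (partial fractions)
Telescoping: Σ = 1 - 1/166 = 165/166

Sum = 165/166


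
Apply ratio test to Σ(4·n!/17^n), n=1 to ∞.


aₙ = 4·n!/17^n
a_{n+1}/aₙ = (n+1)!/17^(n+1) × 17^n/n!  (constant 4 cancels)
= (n+1)/17
L = lim(n→∞) (n+1)/17 = ∞
L > 1 → series DIVERGES

Diverges (ratio test: L = ∞ > 1)


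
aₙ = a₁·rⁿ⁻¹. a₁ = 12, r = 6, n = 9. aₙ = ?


aₙ = a₁·r^(n-1)
= 12×6^8
= 12×1679616
= 20155392

a_9 = 20155392


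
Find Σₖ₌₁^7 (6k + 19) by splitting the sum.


Σ(6k+19) = 6·Σk + 19·n
= 6·28 + 19·7
= 168 + 133 = 301

Σ = 301


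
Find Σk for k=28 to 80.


Σₖ₌28^80 k = Σₖ₌₁^80 k − Σₖ₌₁^27 k
= 80·81/2 − 27·28/2
= 3240 − 378 = 2862

Σk = 2862


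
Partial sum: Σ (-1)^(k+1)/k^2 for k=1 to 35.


S = 1 - 1/4 + 1/9 - 1/16 + 1/25 - 1/36 + 1/49 - 1/64 ± ...
= 0.8229
(Full series converges to +π²/12 ≈ +0.8225)

S_35 = 0.8229


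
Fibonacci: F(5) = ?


Fibonacci sequence: 1, 1, 2, 3, 5
F(5) = 5

F(5) = 5


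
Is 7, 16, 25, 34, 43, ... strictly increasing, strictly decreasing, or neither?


Differences: 9, 9, 9, 9
All differences > 0 → strictly INCREASING

Monotonically increasing


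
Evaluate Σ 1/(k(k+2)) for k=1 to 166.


1/(k(k+2)) = (1/2)·(1/k - 1/(k+2)) (partial fractions)
Telescoping: Σ = (1/2)·(1 + 1/2 - 1/167 - 1/168) = 41749/56112

Sum = 41749/56112


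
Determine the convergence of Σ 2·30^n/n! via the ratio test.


aₙ = 2·30^n/n!
a_{n+1}/aₙ = 30^(n+1)/(n+1)! × n!/30^n  (constant 2 cancels)
= 30/(n+1)
L = lim(n→∞) 30/(n+1) = 0
L < 1 → series CONVERGES

Converges (ratio test: L = 0 < 1)


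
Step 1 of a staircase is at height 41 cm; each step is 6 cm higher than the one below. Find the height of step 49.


aₙ = a₁ + (n-1)d
= 41 + (49-1)×6
= 41 + 288
= 329

a_49 = 329


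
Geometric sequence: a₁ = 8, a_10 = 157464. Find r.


r^(n-1) = aₙ/a₁
r^9 = 157464/8 = 19683
r = 19683^(1/9)
= 3

r = 3


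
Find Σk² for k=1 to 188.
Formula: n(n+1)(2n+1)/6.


n = 188
n(n+1)(2n+1)/6 = 188×189×377/6
= 13395564/6 = 2232594

Σk² = 2232594


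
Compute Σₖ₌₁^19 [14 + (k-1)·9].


aₙ = 14 + (19-1)×9 = 176
Sₙ = n(a₁+aₙ)/2 = 19×(14+176)/2
= 19×190/2 = 1805

S_19 = 1805


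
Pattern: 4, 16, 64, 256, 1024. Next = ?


Pattern: geometric (r=4)
Terms: 4, 16, 64, 256, 1024
Next term = 4096

Next term = 4096


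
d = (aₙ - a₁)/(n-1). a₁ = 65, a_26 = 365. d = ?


d = (aₙ - a₁)/(n-1)
= (365 - 65)/(26-1)
= 300/25 = 12

d = 12


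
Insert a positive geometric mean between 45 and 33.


GM = √(45×33) = √1485 = 38.5357

GM = 38.5357


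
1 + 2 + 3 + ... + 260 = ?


n(n+1)/2 = 260×261/2 = 67860/2 = 33930

Σk = 33930


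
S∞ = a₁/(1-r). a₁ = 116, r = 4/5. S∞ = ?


S∞ = a₁/(1-r) = 116/(1 - 4/5)
= 116/(1/5)
= 580

S∞ = 580


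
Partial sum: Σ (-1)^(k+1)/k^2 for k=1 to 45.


S = 1 - 1/4 + 1/9 - 1/16 + 1/25 - 1/36 + 1/49 - 1/64 ± ...
= 0.8227
(Full series converges to +π²/12 ≈ +0.8225)

S_45 = 0.8227


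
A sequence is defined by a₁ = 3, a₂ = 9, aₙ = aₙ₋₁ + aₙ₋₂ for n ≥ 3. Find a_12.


Computing iteratively: 3, 9, 12, 21, 33, 54, 87, 141, 228, 369, 597, 966
a_12 = 966

a_12 = 966


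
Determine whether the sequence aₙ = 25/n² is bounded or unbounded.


a₁ = 25, a₂ = 25/4, a₃ = 25/9, ...
0 < aₙ ≤ 25 for all n ≥ 1
The sequence IS bounded

Bounded (0 < aₙ ≤ 25)


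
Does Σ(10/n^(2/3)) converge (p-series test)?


p-series test: Σ c/n^p converges if p > 1, diverges if p ≤ 1 (constant c > 0 doesn't affect convergence).
p = 2/3
2/3 ≤ 1 → DIVERGES

Diverges (p = 2/3 ≤ 1)


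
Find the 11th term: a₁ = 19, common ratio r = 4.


aₙ = a₁·r^(n-1)
= 19×4^10
= 19×1048576
= 19922944

a_11 = 19922944


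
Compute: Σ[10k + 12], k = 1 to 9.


Σ(10k+12) = 10·Σk + 12·n
= 10·45 + 12·9
= 450 + 108 = 558

Σ = 558


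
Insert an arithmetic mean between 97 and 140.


AM = (97 + 140)/2 = 237/2 = 118.5

AM = 118.5


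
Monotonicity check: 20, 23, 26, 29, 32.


Differences: 3, 3, 3, 3
All differences > 0 → strictly INCREASING

Monotonically increasing


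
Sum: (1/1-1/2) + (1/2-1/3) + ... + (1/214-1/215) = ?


Telescoping: adjacent terms cancel.
= 1/1 - 1/215
= 1 - 1/215 = 214/215

Sum = 214/215


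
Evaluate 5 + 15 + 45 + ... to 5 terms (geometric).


Sₙ = 5×(3^5 - 1)/(3 - 1)
= 5×(243 - 1)/2
= 5×242/2
= 605

S_5 = 605


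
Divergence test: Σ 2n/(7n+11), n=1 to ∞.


lim(n→∞) 2n/(7n+11) = 2/7 = 2/7  (divide numerator and denominator by n)
lim aₙ = 2/7 ≠ 0 → series DIVERGES

Diverges (lim aₙ = 2/7 ≠ 0)


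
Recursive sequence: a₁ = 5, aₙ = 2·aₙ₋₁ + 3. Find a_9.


Computing step by step:
a_1 = 5
a_2 = 13
a_3 = 29
a_4 = 61
a_5 = 125
a_6 = 253
a_7 = 509
a_8 = 1021
a_9 = 2045


a_9 = 2045


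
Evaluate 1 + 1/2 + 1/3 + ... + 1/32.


H_32 = 1/1 + 1/2 + 1/3 + ... + 1/32
= 586061125622639/144403552893600
≈ 4.0585

H_32 = 586061125622639/144403552893600 ≈ 4.0585


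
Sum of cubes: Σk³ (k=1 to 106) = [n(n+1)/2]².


n(n+1)/2 = 106×107/2 = 5671
Σk³ = 5671² = 32160241

Σk³ = 32160241


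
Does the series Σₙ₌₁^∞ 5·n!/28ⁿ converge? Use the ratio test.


aₙ = 5·n!/28^n
a_{n+1}/aₙ = (n+1)!/28^(n+1) × 28^n/n!  (constant 5 cancels)
= (n+1)/28
L = lim(n→∞) (n+1)/28 = ∞
L > 1 → series DIVERGES

Diverges (ratio test: L = ∞ > 1)


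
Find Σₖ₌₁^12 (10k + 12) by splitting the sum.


Σ(10k+12) = 10·Σk + 12·n
= 10·78 + 12·12
= 780 + 144 = 924

Σ = 924


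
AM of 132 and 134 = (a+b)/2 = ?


AM = (132 + 134)/2 = 266/2 = 133

AM = 133


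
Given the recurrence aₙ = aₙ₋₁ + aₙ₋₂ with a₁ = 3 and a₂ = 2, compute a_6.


Computing iteratively: 3, 2, 5, 7, 12, 19
a_6 = 19

a_6 = 19


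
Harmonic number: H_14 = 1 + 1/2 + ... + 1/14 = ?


H_14 = 1/1 + 1/2 + 1/3 + ... + 1/14
= 1171733/360360
≈ 3.2516

H_14 = 1171733/360360 ≈ 3.2516


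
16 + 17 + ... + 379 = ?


Σₖ₌16^379 k = Σₖ₌₁^379 k − Σₖ₌₁^15 k
= 379·380/2 − 15·16/2
= 72010 − 120 = 71890

Σk = 71890


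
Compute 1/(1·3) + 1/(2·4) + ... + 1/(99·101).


1/(k(k+2)) = (1/2)·(1/k - 1/(k+2)) (partial fractions)
Telescoping: Σ = (1/2)·(1 + 1/2 - 1/100 - 1/101) = 14949/20200

Sum = 14949/20200


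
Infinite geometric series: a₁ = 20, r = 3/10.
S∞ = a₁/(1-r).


S∞ = a₁/(1-r) = 20/(1 - 3/10)
= 20/(7/10)
= 200/7

S∞ = 200/7


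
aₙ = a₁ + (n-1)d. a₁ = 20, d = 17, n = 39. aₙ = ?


aₙ = a₁ + (n-1)d
= 20 + (39-1)×17
= 20 + 646
= 666

a_39 = 666


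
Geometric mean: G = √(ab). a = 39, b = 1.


GM = √(39×1) = √39 = 6.245

GM = 6.245


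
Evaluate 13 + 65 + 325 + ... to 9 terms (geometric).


Sₙ = 13×(5^9 - 1)/(5 - 1)
= 13×(1953125 - 1)/4
= 13×1953124/4
= 6347653

S_9 = 6347653


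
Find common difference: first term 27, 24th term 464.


d = (aₙ - a₁)/(n-1)
= (464 - 27)/(24-1)
= 437/23 = 19

d = 19


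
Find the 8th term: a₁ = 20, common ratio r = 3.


aₙ = a₁·r^(n-1)
= 20×3^7
= 20×2187
= 43740

a_8 = 43740


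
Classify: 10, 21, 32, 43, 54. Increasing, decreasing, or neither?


Differences: 11, 11, 11, 11
All differences > 0 → strictly INCREASING

Monotonically increasing


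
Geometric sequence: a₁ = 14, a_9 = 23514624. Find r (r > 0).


r^(n-1) = aₙ/a₁
r^8 = 23514624/14 = 1679616
r = 1679616^(1/8)
= ±6; taking r > 0 gives r = 6

r = 6


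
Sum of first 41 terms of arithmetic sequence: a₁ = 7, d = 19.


aₙ = 7 + (41-1)×19 = 767
Sₙ = n(a₁+aₙ)/2 = 41×(7+767)/2
= 41×774/2 = 15867

S_41 = 15867


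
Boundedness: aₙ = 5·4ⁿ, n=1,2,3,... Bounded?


aₙ = 5·4ⁿ → as n→∞, aₙ→∞ (since base 4 > 1)
No finite upper bound exists
The sequence is UNBOUNDED

Unbounded (aₙ → ∞ as n → ∞)


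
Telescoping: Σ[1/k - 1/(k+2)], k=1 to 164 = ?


Telescoping with gap 2: two head and two tail terms survive.
= (1 + 1/2) - (1/165 + 1/166)
= 3/2 - 1/165 - 1/166 = 20377/13695

Sum = 20377/13695


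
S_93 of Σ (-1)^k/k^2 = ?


S = -1 + 1/4 - 1/9 + 1/16 - 1/25 + 1/36 - 1/49 + 1/64 ± ...
= -0.8225
(Full series converges to -π²/12 ≈ -0.8225)

S_93 = -0.8225


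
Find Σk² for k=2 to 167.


Σₖ₌2^167 k² = Σₖ₌₁^167 k² − Σₖ₌₁^1 k²
= 167·168·335/6 − 1·2·3/6
= 1566460 − 1 = 1566459

Σk² = 1566459


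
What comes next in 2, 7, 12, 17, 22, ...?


Pattern: arithmetic (d=5)
Terms: 2, 7, 12, 17, 22
Next term = 27

Next term = 27


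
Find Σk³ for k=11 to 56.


Σₖ₌11^56 k³ = [56·57/2]² − [10·11/2]²
= 2547216 − 3025 = 2544191

Σk³ = 2544191


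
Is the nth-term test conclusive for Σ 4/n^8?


lim(n→∞) 4/n^8 = 0
lim aₙ = 0 → nth-term test is INCONCLUSIVE
(Need other tests; this is actually a convergent p-series with p=8 > 1)

Inconclusive (lim aₙ = 0; need another test)


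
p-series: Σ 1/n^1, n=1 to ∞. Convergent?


p-series test: Σ c/n^p converges if p > 1, diverges if p ≤ 1 (constant c > 0 doesn't affect convergence).
p = 1
1 ≤ 1 → DIVERGES

Diverges (p = 1 ≤ 1)


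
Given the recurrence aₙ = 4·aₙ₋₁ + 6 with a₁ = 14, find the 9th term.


Computing step by step:
a_1 = 14
a_2 = 62
a_3 = 254
a_4 = 1022
a_5 = 4094
a_6 = 16382
a_7 = 65534
a_8 = 262142
a_9 = 1048574


a_9 = 1048574


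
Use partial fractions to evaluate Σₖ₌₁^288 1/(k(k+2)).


1/(k(k+2)) = (1/2)·(1/k - 1/(k+2)) (partial fractions)
Telescoping: Σ = (1/2)·(1 + 1/2 - 1/289 - 1/290) = 31284/41905

Sum = 31284/41905


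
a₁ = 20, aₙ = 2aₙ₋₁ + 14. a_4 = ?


Computing step by step:
a_1 = 20
a_2 = 54
a_3 = 122
a_4 = 258


a_4 = 258


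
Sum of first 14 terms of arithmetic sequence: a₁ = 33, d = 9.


aₙ = 33 + (14-1)×9 = 150
Sₙ = n(a₁+aₙ)/2 = 14×(33+150)/2
= 14×183/2 = 1281

S_14 = 1281


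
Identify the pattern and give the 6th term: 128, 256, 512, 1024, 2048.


Pattern: powers of 2: 2ⁿ
Terms: 128, 256, 512, 1024, 2048
Next term = 4096

Next term = 4096


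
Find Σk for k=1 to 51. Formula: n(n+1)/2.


n(n+1)/2 = 51×52/2 = 2652/2 = 1326

Σk = 1326


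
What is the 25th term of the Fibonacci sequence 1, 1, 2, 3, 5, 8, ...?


Fibonacci sequence: 1, 1, 2, 3, 5, 8, 13, 21, 34, 55, 89, ...
F(25) = 75025

F(25) = 75025


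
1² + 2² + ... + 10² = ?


n = 10
n(n+1)(2n+1)/6 = 10×11×21/6
= 2310/6 = 385

Σk² = 385


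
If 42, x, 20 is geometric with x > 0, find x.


GM = √(42×20) = √840 = 28.9828

GM = 28.9828


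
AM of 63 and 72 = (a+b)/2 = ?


AM = (63 + 72)/2 = 135/2 = 67.5

AM = 67.5


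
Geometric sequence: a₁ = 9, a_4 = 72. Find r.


r^(n-1) = aₙ/a₁
r^3 = 72/9 = 8
r = 8^(1/3)
= 2

r = 2


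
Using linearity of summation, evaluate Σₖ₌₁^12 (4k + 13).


Σ(4k+13) = 4·Σk + 13·n
= 4·78 + 13·12
= 312 + 156 = 468

Σ = 468


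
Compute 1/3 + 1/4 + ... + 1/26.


Σₖ₌3^26 1/k = 1/3 + 1/4 + 1/5 + ... + 1/26
= 21010170067/8923714800
≈ 2.3544

Sum = 21010170067/8923714800 ≈ 2.3544


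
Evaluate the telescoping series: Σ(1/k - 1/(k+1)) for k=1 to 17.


Telescoping: adjacent terms cancel.
= 1/1 - 1/18
= 1 - 1/18 = 17/18

Sum = 17/18


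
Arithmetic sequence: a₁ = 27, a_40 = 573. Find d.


d = (aₙ - a₁)/(n-1)
= (573 - 27)/(40-1)
= 546/39 = 14

d = 14


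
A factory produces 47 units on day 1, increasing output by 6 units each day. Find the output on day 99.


aₙ = a₁ + (n-1)d
= 47 + (99-1)×6
= 47 + 588
= 635

a_99 = 635


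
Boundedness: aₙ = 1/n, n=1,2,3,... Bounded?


a₁ = 1, a₂ = 1/2, a₃ = 1/3, ...
0 < aₙ ≤ 1 for all n ≥ 1
Lower bound: 0, Upper bound: 1
The sequence IS bounded

Bounded (0 < aₙ ≤ 1)


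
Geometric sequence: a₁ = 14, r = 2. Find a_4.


aₙ = a₁·r^(n-1)
= 14×2^3
= 14×8
= 112

a_4 = 112


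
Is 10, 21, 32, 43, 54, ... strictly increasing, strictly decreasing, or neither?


Differences: 11, 11, 11, 11
All differences > 0 → strictly INCREASING

Monotonically increasing


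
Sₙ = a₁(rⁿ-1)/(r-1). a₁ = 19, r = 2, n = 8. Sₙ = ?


Sₙ = 19×(2^8 - 1)/(2 - 1)
= 19×(256 - 1)/1
= 19×255/1
= 4845

S_8 = 4845


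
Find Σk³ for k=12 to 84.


Σₖ₌12^84 k³ = [84·85/2]² − [11·12/2]²
= 12744900 − 4356 = 12740544

Σk³ = 12740544


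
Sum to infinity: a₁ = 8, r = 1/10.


S∞ = a₁/(1-r) = 8/(1 - 1/10)
= 8/(9/10)
= 80/9

S∞ = 80/9


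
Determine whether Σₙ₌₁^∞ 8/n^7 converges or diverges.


p-series test: Σ c/n^p converges if p > 1, diverges if p ≤ 1 (constant c > 0 doesn't affect convergence).
p = 7
7 > 1 → CONVERGES

Converges (p = 7 > 1)


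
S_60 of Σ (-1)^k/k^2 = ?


S = -1 + 1/4 - 1/9 + 1/16 - 1/25 + 1/36 - 1/49 + 1/64 ± ...
= -0.8223
(Full series converges to -π²/12 ≈ -0.8225)

S_60 = -0.8223


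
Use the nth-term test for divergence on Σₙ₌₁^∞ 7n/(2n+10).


lim(n→∞) 7n/(2n+10) = 7/2 = 7/2  (divide numerator and denominator by n)
lim aₙ = 7/2 ≠ 0 → series DIVERGES

Diverges (lim aₙ = 7/2 ≠ 0)


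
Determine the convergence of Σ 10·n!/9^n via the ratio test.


aₙ = 10·n!/9^n
a_{n+1}/aₙ = (n+1)!/9^(n+1) × 9^n/n!  (constant 10 cancels)
= (n+1)/9
L = lim(n→∞) (n+1)/9 = ∞
L > 1 → series DIVERGES

Diverges (ratio test: L = ∞ > 1)


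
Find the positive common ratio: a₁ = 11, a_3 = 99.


r^(n-1) = aₙ/a₁
r^2 = 99/11 = 9
r = 9^(1/2)
= ±3; taking r > 0 gives r = 3

r = 3


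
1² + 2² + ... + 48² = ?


n = 48
n(n+1)(2n+1)/6 = 48×49×97/6
= 228144/6 = 38024

Σk² = 38024


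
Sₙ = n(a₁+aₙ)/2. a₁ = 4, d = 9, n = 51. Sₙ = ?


aₙ = 4 + (51-1)×9 = 454
Sₙ = n(a₁+aₙ)/2 = 51×(4+454)/2
= 51×458/2 = 11679

S_51 = 11679


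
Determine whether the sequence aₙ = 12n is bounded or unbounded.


aₙ = 12n → as n→∞, aₙ→∞
No finite upper bound exists
The sequence is UNBOUNDED

Unbounded (aₙ → ∞ as n → ∞)


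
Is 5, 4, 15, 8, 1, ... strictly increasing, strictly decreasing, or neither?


Differences: -1, 11, -7, -7
Difference at position 2 is +11 (> 0) but position 1 is -1 (< 0) — sequence both rises and falls
→ NOT monotonic

Not monotonic


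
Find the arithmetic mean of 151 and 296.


AM = (151 + 296)/2 = 447/2 = 223.5

AM = 223.5


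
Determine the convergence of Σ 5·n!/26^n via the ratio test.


aₙ = 5·n!/26^n
a_{n+1}/aₙ = (n+1)!/26^(n+1) × 26^n/n!  (constant 5 cancels)
= (n+1)/26
L = lim(n→∞) (n+1)/26 = ∞
L > 1 → series DIVERGES

Diverges (ratio test: L = ∞ > 1)


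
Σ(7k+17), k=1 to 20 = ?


Σ(7k+17) = 7·Σk + 17·n
= 7·210 + 17·20
= 1470 + 340 = 1810

Σ = 1810


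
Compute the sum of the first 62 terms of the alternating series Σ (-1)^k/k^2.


S = -1 + 1/4 - 1/9 + 1/16 - 1/25 + 1/36 - 1/49 + 1/64 ± ...
= -0.8223
(Full series converges to -π²/12 ≈ -0.8225)

S_62 = -0.8223


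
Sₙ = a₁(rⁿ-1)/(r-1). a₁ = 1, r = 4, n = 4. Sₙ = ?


Sₙ = 1×(4^4 - 1)/(4 - 1)
= 1×(256 - 1)/3
= 1×255/3
= 85

S_4 = 85


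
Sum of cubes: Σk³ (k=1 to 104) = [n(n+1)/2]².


n(n+1)/2 = 104×105/2 = 5460
Σk³ = 5460² = 29811600

Σk³ = 29811600


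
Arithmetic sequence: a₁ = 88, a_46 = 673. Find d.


d = (aₙ - a₁)/(n-1)
= (673 - 88)/(46-1)
= 585/45 = 13

d = 13


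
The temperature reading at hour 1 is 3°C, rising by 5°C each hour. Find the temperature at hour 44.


aₙ = a₁ + (n-1)d
= 3 + (44-1)×5
= 3 + 215
= 218

a_44 = 218


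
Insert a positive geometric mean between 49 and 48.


GM = √(49×48) = √2352 = 48.4974

GM = 48.4974


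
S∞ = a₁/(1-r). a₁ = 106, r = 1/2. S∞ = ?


S∞ = a₁/(1-r) = 106/(1 - 1/2)
= 106/(1/2)
= 212

S∞ = 212


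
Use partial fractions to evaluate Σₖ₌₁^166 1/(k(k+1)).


1/(k(k+1)) = 1/k - 1/(k+1) (partial fractions)
Telescoping: Σ = 1 - 1/167 = 166/167

Sum = 166/167


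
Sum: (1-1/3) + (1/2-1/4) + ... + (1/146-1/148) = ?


Telescoping with gap 2: two head and two tail terms survive.
= (1 + 1/2) - (1/147 + 1/148)
= 3/2 - 1/147 - 1/148 = 32339/21756

Sum = 32339/21756


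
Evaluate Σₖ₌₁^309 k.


n(n+1)/2 = 309×310/2 = 95790/2 = 47895

Σk = 47895


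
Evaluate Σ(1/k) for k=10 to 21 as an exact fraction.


Σₖ₌10^21 1/k = 1/10 + 1/11 + 1/12 + ... + 1/21
= 190049623/232792560
≈ 0.8164

Sum = 190049623/232792560 ≈ 0.8164


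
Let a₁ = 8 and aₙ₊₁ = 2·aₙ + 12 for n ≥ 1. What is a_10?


Computing step by step:
a_1 = 8
a_2 = 28
a_3 = 68
a_4 = 148
a_5 = 308
a_6 = 628
a_7 = 1268
a_8 = 2548
a_9 = 5108
a_10 = 10228


a_10 = 10228


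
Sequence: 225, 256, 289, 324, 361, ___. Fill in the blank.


Pattern: perfect squares: n²
Terms: 225, 256, 289, 324, 361
Next term = 400

Next term = 400


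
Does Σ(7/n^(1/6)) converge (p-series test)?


p-series test: Σ c/n^p converges if p > 1, diverges if p ≤ 1 (constant c > 0 doesn't affect convergence).
p = 1/6
1/6 ≤ 1 → DIVERGES

Diverges (p = 1/6 ≤ 1)


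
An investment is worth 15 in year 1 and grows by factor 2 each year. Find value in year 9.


aₙ = a₁·r^(n-1)
= 15×2^8
= 15×256
= 3840

a_9 = 3840


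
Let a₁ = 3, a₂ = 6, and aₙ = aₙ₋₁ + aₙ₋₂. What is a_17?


Computing iteratively: 3, 6, 9, 15, 24, 39, 63, 102, 165, 267, 432, 699, ...
a_17 = 7752

a_17 = 7752


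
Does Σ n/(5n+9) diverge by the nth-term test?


lim(n→∞) n/(5n+9) = 1/5 = 1/5  (divide numerator and denominator by n)
lim aₙ = 1/5 ≠ 0 → series DIVERGES

Diverges (lim aₙ = 1/5 ≠ 0)


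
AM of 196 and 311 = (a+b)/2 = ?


AM = (196 + 311)/2 = 507/2 = 253.5

AM = 253.5


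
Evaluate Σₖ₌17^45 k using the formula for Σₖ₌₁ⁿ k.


Σₖ₌17^45 k = Σₖ₌₁^45 k − Σₖ₌₁^16 k
= 45·46/2 − 16·17/2
= 1035 − 136 = 899

Σk = 899


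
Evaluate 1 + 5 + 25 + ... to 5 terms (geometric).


Sₙ = 1×(5^5 - 1)/(5 - 1)
= 1×(3125 - 1)/4
= 1×3124/4
= 781

S_5 = 781


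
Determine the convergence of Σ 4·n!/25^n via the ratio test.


aₙ = 4·n!/25^n
a_{n+1}/aₙ = (n+1)!/25^(n+1) × 25^n/n!  (constant 4 cancels)
= (n+1)/25
L = lim(n→∞) (n+1)/25 = ∞
L > 1 → series DIVERGES

Diverges (ratio test: L = ∞ > 1)


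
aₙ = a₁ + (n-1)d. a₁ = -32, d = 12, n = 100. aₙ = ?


aₙ = a₁ + (n-1)d
= -32 + (100-1)×12
= -32 + 1188
= 1156

a_100 = 1156


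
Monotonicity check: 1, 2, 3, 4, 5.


Differences: 1, 1, 1, 1
All differences > 0 → strictly INCREASING

Monotonically increasing


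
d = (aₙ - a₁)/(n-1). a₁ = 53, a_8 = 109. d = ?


d = (aₙ - a₁)/(n-1)
= (109 - 53)/(8-1)
= 56/7 = 8

d = 8


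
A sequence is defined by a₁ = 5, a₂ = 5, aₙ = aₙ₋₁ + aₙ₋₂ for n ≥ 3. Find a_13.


Computing iteratively: 5, 5, 10, 15, 25, 40, 65, 105, 170, 275, 445, 720, ...
a_13 = 1165

a_13 = 1165


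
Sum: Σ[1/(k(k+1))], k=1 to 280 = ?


1/(k(k+1)) = 1/k - 1/(k+1) (partial fractions)
Telescoping: Σ = 1 - 1/281 = 280/281

Sum = 280/281


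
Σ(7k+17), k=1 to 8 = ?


Σ(7k+17) = 7·Σk + 17·n
= 7·36 + 17·8
= 252 + 136 = 388

Σ = 388


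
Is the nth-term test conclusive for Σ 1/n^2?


lim(n→∞) 1/n^2 = 0
lim aₙ = 0 → nth-term test is INCONCLUSIVE
(Need other tests; this is actually a convergent p-series with p=2 > 1)

Inconclusive (lim aₙ = 0; need another test)


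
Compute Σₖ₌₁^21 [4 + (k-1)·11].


aₙ = 4 + (21-1)×11 = 224
Sₙ = n(a₁+aₙ)/2 = 21×(4+224)/2
= 21×228/2 = 2394

S_21 = 2394


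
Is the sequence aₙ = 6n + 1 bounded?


aₙ = 6n + 1 → as n→∞, aₙ→∞
No finite upper bound exists
The sequence is UNBOUNDED

Unbounded (aₙ → ∞ as n → ∞)


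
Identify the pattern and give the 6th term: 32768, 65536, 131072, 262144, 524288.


Pattern: powers of 2: 2ⁿ
Terms: 32768, 65536, 131072, 262144, 524288
Next term = 1048576

Next term = 1048576


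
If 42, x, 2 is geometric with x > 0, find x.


GM = √(42×2) = √84 = 9.1652

GM = 9.1652


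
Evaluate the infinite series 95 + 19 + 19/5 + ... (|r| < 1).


S∞ = a₁/(1-r) = 95/(1 - 1/5)
= 95/(4/5)
= 475/4

S∞ = 475/4


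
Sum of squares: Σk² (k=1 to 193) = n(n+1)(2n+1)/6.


n = 193
n(n+1)(2n+1)/6 = 193×194×387/6
= 14490054/6 = 2415009

Σk² = 2415009


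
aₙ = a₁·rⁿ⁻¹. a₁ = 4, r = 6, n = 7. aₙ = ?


aₙ = a₁·r^(n-1)
= 4×6^6
= 4×46656
= 186624

a_7 = 186624


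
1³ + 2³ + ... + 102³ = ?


n(n+1)/2 = 102×103/2 = 5253
Σk³ = 5253² = 27594009

Σk³ = 27594009


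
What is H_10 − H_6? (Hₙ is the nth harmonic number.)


Σₖ₌7^10 1/k = 1/7 + 1/8 + 1/9 + 1/10
= 1207/2520
≈ 0.479

Sum = 1207/2520 ≈ 0.479


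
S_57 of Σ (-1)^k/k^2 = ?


S = -1 + 1/4 - 1/9 + 1/16 - 1/25 + 1/36 - 1/49 + 1/64 ± ...
= -0.8226
(Full series converges to -π²/12 ≈ -0.8225)

S_57 = -0.8226


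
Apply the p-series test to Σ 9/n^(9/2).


p-series test: Σ c/n^p converges if p > 1, diverges if p ≤ 1 (constant c > 0 doesn't affect convergence).
p = 9/2
9/2 > 1 → CONVERGES

Converges (p = 9/2 > 1)


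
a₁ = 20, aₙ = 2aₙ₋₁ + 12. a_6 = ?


Computing step by step:
a_1 = 20
a_2 = 52
a_3 = 116
a_4 = 244
a_5 = 500
a_6 = 1012


a_6 = 1012


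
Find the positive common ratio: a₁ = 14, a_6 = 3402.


r^(n-1) = aₙ/a₁
r^5 = 3402/14 = 243
r = 243^(1/5)
= 3

r = 3


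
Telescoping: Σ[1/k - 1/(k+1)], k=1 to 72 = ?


Telescoping: adjacent terms cancel.
= 1/1 - 1/73
= 1 - 1/73 = 72/73

Sum = 72/73


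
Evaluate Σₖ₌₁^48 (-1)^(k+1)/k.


S = 1 - 1/2 + 1/3 - 1/4 + 1/5 - 1/6 + 1/7 - 1/8 ± ...
= 0.6828
(Full series converges to +ln(2) ≈ +0.6931)

S_48 = 0.6828


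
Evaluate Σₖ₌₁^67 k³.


n(n+1)/2 = 67×68/2 = 2278
Σk³ = 2278² = 5189284

Σk³ = 5189284


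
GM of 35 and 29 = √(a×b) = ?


GM = √(35×29) = √1015 = 31.8591

GM = 31.8591


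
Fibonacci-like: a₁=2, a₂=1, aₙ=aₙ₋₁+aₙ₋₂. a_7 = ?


Computing iteratively: 2, 1, 3, 4, 7, 11, 18
a_7 = 18

a_7 = 18


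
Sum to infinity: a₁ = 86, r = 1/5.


S∞ = a₁/(1-r) = 86/(1 - 1/5)
= 86/(4/5)
= 215/2

S∞ = 215/2


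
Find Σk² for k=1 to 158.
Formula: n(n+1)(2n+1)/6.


n = 158
n(n+1)(2n+1)/6 = 158×159×317/6
= 7963674/6 = 1327279

Σk² = 1327279


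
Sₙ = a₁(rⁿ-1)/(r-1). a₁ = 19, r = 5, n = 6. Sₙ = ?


Sₙ = 19×(5^6 - 1)/(5 - 1)
= 19×(15625 - 1)/4
= 19×15624/4
= 74214

S_6 = 74214


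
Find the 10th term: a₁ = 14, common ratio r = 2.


aₙ = a₁·r^(n-1)
= 14×2^9
= 14×512
= 7168

a_10 = 7168


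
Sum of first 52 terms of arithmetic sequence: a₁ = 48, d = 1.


aₙ = 48 + (52-1)×1 = 99
Sₙ = n(a₁+aₙ)/2 = 52×(48+99)/2
= 52×147/2 = 3822

S_52 = 3822


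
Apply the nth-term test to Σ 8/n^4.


lim(n→∞) 8/n^4 = 0
lim aₙ = 0 → nth-term test is INCONCLUSIVE
(Need other tests; this is actually a convergent p-series with p=4 > 1)

Inconclusive (lim aₙ = 0; need another test)


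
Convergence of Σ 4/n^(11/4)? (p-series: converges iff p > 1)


p-series test: Σ c/n^p converges if p > 1, diverges if p ≤ 1 (constant c > 0 doesn't affect convergence).
p = 11/4
11/4 > 1 → CONVERGES

Converges (p = 11/4 > 1)


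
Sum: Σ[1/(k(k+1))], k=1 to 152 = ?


1/(k(k+1)) = 1/k - 1/(k+1) (partial fractions)
Telescoping: Σ = 1 - 1/153 = 152/153

Sum = 152/153


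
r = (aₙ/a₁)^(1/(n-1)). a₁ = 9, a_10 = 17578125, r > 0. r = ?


r^(n-1) = aₙ/a₁
r^9 = 17578125/9 = 1953125
r = 1953125^(1/9)
= 5

r = 5


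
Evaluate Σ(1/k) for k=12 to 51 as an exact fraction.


Σₖ₌12^51 1/k = 1/12 + 1/13 + 1/14 + ... + 1/51
= 4645268866599554270339/3099044504245996706400
≈ 1.4989

Sum = 4645268866599554270339/3099044504245996706400 ≈ 1.4989


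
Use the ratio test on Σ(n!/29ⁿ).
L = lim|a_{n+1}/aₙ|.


aₙ = n!/29^n
a_{n+1}/aₙ = (n+1)!/29^(n+1) × 29^n/n!
= (n+1)/29
L = lim(n→∞) (n+1)/29 = ∞
L > 1 → series DIVERGES

Diverges (ratio test: L = ∞ > 1)


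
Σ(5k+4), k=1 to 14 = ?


Σ(5k+4) = 5·Σk + 4·n
= 5·105 + 4·14
= 525 + 56 = 581

Σ = 581


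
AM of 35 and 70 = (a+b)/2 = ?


AM = (35 + 70)/2 = 105/2 = 52.5

AM = 52.5


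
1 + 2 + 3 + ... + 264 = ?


n(n+1)/2 = 264×265/2 = 69960/2 = 34980

Σk = 34980


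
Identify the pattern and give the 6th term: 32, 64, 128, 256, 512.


Pattern: powers of 2: 2ⁿ
Terms: 32, 64, 128, 256, 512
Next term = 1024

Next term = 1024


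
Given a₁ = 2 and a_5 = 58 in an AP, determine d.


d = (aₙ - a₁)/(n-1)
= (58 - 2)/(5-1)
= 56/4 = 14

d = 14


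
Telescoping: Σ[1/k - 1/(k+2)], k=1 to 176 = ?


Telescoping with gap 2: two head and two tail terms survive.
= (1 + 1/2) - (1/177 + 1/178)
= 3/2 - 1/177 - 1/178 = 23452/15753

Sum = 23452/15753


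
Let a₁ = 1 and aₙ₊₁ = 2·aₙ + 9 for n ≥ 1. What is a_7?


Computing step by step:
a_1 = 1
a_2 = 11
a_3 = 31
a_4 = 71
a_5 = 151
a_6 = 311
a_7 = 631


a_7 = 631


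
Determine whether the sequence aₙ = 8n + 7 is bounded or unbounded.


aₙ = 8n + 7 → as n→∞, aₙ→∞
No finite upper bound exists
The sequence is UNBOUNDED

Unbounded (aₙ → ∞ as n → ∞)


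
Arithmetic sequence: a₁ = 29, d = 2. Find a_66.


aₙ = a₁ + (n-1)d
= 29 + (66-1)×2
= 29 + 130
= 159

a_66 = 159


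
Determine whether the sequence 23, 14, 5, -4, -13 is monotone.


Differences: -9, -9, -9, -9
All differences < 0 → strictly DECREASING

Monotonically decreasing


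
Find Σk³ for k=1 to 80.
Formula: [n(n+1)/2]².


n(n+1)/2 = 80×81/2 = 3240
Σk³ = 3240² = 10497600

Σk³ = 10497600


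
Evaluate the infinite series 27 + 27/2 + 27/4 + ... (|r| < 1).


S∞ = a₁/(1-r) = 27/(1 - 1/2)
= 27/(1/2)
= 54

S∞ = 54


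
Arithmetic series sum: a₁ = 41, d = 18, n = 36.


aₙ = 41 + (36-1)×18 = 671
Sₙ = n(a₁+aₙ)/2 = 36×(41+671)/2
= 36×712/2 = 12816

S_36 = 12816


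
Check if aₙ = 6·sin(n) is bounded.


For all n, -1 ≤ sin(n) ≤ 1, so -6 ≤ 6·sin(n) ≤ 6
Lower bound: -6, Upper bound: 6
The sequence IS bounded

Bounded (-6 ≤ aₙ ≤ 6)


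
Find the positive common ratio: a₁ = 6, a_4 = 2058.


r^(n-1) = aₙ/a₁
r^3 = 2058/6 = 343
r = 343^(1/3)
= 7

r = 7


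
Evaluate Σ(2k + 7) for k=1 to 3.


Σ(2k+7) = 2·Σk + 7·n
= 2·6 + 7·3
= 12 + 21 = 33

Σ = 33


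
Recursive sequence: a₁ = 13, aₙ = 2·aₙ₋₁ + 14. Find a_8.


Computing step by step:
a_1 = 13
a_2 = 40
a_3 = 94
a_4 = 202
a_5 = 418
a_6 = 850
a_7 = 1714
a_8 = 3442


a_8 = 3442


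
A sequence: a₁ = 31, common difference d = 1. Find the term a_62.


aₙ = a₁ + (n-1)d
= 31 + (62-1)×1
= 31 + 61
= 92

a_62 = 92


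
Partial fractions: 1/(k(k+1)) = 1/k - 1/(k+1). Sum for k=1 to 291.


1/(k(k+1)) = 1/k - 1/(k+1) (partial fractions)
Telescoping: Σ = 1 - 1/292 = 291/292

Sum = 291/292


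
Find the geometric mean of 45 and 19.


GM = √(45×19) = √855 = 29.2404

GM = 29.2404


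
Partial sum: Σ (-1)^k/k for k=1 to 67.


S = -1 + 1/2 - 1/3 + 1/4 - 1/5 + 1/6 - 1/7 + 1/8 ± ...
= -0.7006
(Full series converges to -ln(2) ≈ -0.6931)

S_67 = -0.7006


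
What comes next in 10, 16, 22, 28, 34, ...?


Pattern: arithmetic (d=6)
Terms: 10, 16, 22, 28, 34
Next term = 40

Next term = 40


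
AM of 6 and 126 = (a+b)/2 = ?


AM = (6 + 126)/2 = 132/2 = 66

AM = 66


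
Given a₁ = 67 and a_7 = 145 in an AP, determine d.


d = (aₙ - a₁)/(n-1)
= (145 - 67)/(7-1)
= 78/6 = 13

d = 13


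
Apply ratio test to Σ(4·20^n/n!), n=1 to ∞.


aₙ = 4·20^n/n!
a_{n+1}/aₙ = 20^(n+1)/(n+1)! × n!/20^n  (constant 4 cancels)
= 20/(n+1)
L = lim(n→∞) 20/(n+1) = 0
L < 1 → series CONVERGES

Converges (ratio test: L = 0 < 1)


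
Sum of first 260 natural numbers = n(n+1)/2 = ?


n(n+1)/2 = 260×261/2 = 67860/2 = 33930

Σk = 33930


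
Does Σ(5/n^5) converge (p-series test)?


p-series test: Σ c/n^p converges if p > 1, diverges if p ≤ 1 (constant c > 0 doesn't affect convergence).
p = 5
5 > 1 → CONVERGES

Converges (p = 5 > 1)


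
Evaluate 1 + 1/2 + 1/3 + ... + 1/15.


H_15 = 1/1 + 1/2 + 1/3 + ... + 1/15
= 1195757/360360
≈ 3.3182

H_15 = 1195757/360360 ≈ 3.3182


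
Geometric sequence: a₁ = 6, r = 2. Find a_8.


aₙ = a₁·r^(n-1)
= 6×2^7
= 6×128
= 768

a_8 = 768


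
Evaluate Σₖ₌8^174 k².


Σₖ₌8^174 k² = Σₖ₌₁^174 k² − Σₖ₌₁^7 k²
= 174·175·349/6 − 7·8·15/6
= 1771175 − 140 = 1771035

Σk² = 1771035


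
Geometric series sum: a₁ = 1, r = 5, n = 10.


Sₙ = 1×(5^10 - 1)/(5 - 1)
= 1×(9765625 - 1)/4
= 1×9765624/4
= 2441406

S_10 = 2441406


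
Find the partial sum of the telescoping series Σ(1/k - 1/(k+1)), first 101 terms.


Telescoping: adjacent terms cancel.
= 1/1 - 1/102
= 1 - 1/102 = 101/102

Sum = 101/102


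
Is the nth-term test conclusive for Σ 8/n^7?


lim(n→∞) 8/n^7 = 0
lim aₙ = 0 → nth-term test is INCONCLUSIVE
(Need other tests; this is actually a convergent p-series with p=7 > 1)

Inconclusive (lim aₙ = 0; need another test)


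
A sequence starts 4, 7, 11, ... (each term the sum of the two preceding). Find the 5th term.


Computing iteratively: 4, 7, 11, 18, 29
a_5 = 29

a_5 = 29


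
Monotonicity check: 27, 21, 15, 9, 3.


Differences: -6, -6, -6, -6
All differences < 0 → strictly DECREASING

Monotonically decreasing


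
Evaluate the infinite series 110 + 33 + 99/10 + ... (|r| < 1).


S∞ = a₁/(1-r) = 110/(1 - 3/10)
= 110/(7/10)
= 1100/7

S∞ = 1100/7


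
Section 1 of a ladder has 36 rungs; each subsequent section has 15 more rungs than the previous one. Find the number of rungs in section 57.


aₙ = a₁ + (n-1)d
= 36 + (57-1)×15
= 36 + 840
= 876

a_57 = 876


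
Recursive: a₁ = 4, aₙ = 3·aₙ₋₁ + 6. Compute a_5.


Computing step by step:
a_1 = 4
a_2 = 18
a_3 = 60
a_4 = 186
a_5 = 564


a_5 = 564


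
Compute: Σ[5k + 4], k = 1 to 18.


Σ(5k+4) = 5·Σk + 4·n
= 5·171 + 4·18
= 855 + 72 = 927

Σ = 927


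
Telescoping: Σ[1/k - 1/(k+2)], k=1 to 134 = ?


Telescoping with gap 2: two head and two tail terms survive.
= (1 + 1/2) - (1/135 + 1/136)
= 3/2 - 1/135 - 1/136 = 27269/18360

Sum = 27269/18360


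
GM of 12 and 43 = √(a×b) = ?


GM = √(12×43) = √516 = 22.7156

GM = 22.7156


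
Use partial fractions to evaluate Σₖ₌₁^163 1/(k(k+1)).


1/(k(k+1)) = 1/k - 1/(k+1) (partial fractions)
Telescoping: Σ = 1 - 1/164 = 163/164

Sum = 163/164


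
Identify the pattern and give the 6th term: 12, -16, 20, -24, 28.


Pattern: alternating sign, magnitude arithmetic (d=4)
Terms: 12, -16, 20, -24, 28
Next term = -32

Next term = -32


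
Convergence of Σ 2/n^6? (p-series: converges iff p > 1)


p-series test: Σ c/n^p converges if p > 1, diverges if p ≤ 1 (constant c > 0 doesn't affect convergence).
p = 6
6 > 1 → CONVERGES

Converges (p = 6 > 1)


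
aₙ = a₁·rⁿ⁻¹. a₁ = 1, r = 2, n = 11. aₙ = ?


aₙ = a₁·r^(n-1)
= 1×2^10
= 1×1024
= 1024

a_11 = 1024


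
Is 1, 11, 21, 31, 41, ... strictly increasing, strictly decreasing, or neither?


Differences: 10, 10, 10, 10
All differences > 0 → strictly INCREASING

Monotonically increasing


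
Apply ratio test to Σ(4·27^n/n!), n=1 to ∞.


aₙ = 4·27^n/n!
a_{n+1}/aₙ = 27^(n+1)/(n+1)! × n!/27^n  (constant 4 cancels)
= 27/(n+1)
L = lim(n→∞) 27/(n+1) = 0
L < 1 → series CONVERGES

Converges (ratio test: L = 0 < 1)


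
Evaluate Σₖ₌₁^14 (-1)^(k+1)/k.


S = 1 - 1/2 + 1/3 - 1/4 + 1/5 - 1/6 + 1/7 - 1/8 ± ...
= 0.6587
(Full series converges to +ln(2) ≈ +0.6931)

S_14 = 0.6587


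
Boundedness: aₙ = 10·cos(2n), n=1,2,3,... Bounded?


For all n, -1 ≤ cos(2n) ≤ 1, so -10 ≤ 10·cos(2n) ≤ 10
Lower bound: -10, Upper bound: 10
The sequence IS bounded

Bounded (-10 ≤ aₙ ≤ 10)


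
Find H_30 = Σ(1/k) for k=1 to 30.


H_30 = 1/1 + 1/2 + 1/3 + ... + 1/30
= 9304682830147/2329089562800
≈ 3.995

H_30 = 9304682830147/2329089562800 ≈ 3.995


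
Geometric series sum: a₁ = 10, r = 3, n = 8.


Sₙ = 10×(3^8 - 1)/(3 - 1)
= 10×(6561 - 1)/2
= 10×6560/2
= 32800

S_8 = 32800


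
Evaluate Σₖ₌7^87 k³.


Σₖ₌7^87 k³ = [87·88/2]² − [6·7/2]²
= 14653584 − 441 = 14653143

Σk³ = 14653143


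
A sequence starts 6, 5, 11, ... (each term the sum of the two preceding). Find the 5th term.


Computing iteratively: 6, 5, 11, 16, 27
a_5 = 27

a_5 = 27


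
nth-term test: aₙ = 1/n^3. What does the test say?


lim(n→∞) 1/n^3 = 0
lim aₙ = 0 → nth-term test is INCONCLUSIVE
(Need other tests; this is actually a convergent p-series with p=3 > 1)

Inconclusive (lim aₙ = 0; need another test)


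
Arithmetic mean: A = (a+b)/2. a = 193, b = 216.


AM = (193 + 216)/2 = 409/2 = 204.5

AM = 204.5


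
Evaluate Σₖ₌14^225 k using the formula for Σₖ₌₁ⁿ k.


Σₖ₌14^225 k = Σₖ₌₁^225 k − Σₖ₌₁^13 k
= 225·226/2 − 13·14/2
= 25425 − 91 = 25334

Σk = 25334


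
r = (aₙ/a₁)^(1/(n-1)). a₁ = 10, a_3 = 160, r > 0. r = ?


r^(n-1) = aₙ/a₁
r^2 = 160/10 = 16
r = 16^(1/2)
= ±4; taking r > 0 gives r = 4

r = 4


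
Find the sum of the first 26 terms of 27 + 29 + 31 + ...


aₙ = 27 + (26-1)×2 = 77
Sₙ = n(a₁+aₙ)/2 = 26×(27+77)/2
= 26×104/2 = 1352

S_26 = 1352


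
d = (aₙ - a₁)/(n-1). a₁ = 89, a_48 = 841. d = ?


d = (aₙ - a₁)/(n-1)
= (841 - 89)/(48-1)
= 752/47 = 16

d = 16


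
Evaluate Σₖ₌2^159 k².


Σₖ₌2^159 k² = Σₖ₌₁^159 k² − Σₖ₌₁^1 k²
= 159·160·319/6 − 1·2·3/6
= 1352560 − 1 = 1352559

Σk² = 1352559


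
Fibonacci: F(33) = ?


Fibonacci sequence: 1, 1, 2, 3, 5, 8, 13, 21, 34, 55, 89, ...
F(33) = 3524578

F(33) = 3524578


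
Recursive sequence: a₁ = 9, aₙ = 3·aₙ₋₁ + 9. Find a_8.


Computing step by step:
a_1 = 9
a_2 = 36
a_3 = 117
a_4 = 360
a_5 = 1089
a_6 = 3276
a_7 = 9837
a_8 = 29520


a_8 = 29520


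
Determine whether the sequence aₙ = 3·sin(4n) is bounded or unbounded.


For all n, -1 ≤ sin(4n) ≤ 1, so -3 ≤ 3·sin(4n) ≤ 3
Lower bound: -3, Upper bound: 3
The sequence IS bounded

Bounded (-3 ≤ aₙ ≤ 3)


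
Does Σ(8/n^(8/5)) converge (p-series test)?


p-series test: Σ c/n^p converges if p > 1, diverges if p ≤ 1 (constant c > 0 doesn't affect convergence).
p = 8/5
8/5 > 1 → CONVERGES

Converges (p = 8/5 > 1)
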